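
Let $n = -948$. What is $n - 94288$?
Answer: $-95236$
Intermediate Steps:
$n - 94288 = -948 - 94288 = -95236$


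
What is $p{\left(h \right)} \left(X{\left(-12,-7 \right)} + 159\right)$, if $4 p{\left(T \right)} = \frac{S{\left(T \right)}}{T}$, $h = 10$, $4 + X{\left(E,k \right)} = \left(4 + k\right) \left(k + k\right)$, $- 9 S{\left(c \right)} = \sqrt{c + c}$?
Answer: $- \frac{197 \sqrt{5}}{180} \approx -2.4473$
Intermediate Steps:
$S{\left(c \right)} = - \frac{\sqrt{2} \sqrt{c}}{9}$ ($S{\left(c \right)} = - \frac{\sqrt{c + c}}{9} = - \frac{\sqrt{2 c}}{9} = - \frac{\sqrt{2} \sqrt{c}}{9}$)
$X{\left(E,k \right)} = -4 + 2 k \left(4 + k\right)$ ($X{\left(E,k \right)} = -4 + \left(4 + k\right) \left(k + k\right) = -4 + \left(4 + k\right) 2 k = -4 + 2 k \left(4 + k\right)$)
$p{\left(T \right)} = - \frac{\sqrt{2}}{36 \sqrt{T}}$ ($p{\left(T \right)} = \frac{- \frac{\sqrt{2} \sqrt{T}}{9} \frac{1}{T}}{4} = \frac{\left(- \frac{1}{9}\right) \sqrt{2} \frac{1}{\sqrt{T}}}{4} = - \frac{\sqrt{2}}{36 \sqrt{T}}$)
$p{\left(h \right)} \left(X{\left(-12,-7 \right)} + 159\right) = - \frac{\sqrt{2}}{36 \sqrt{10}} \left(\left(-4 + 2 \left(-7\right)^{2} + 8 \left(-7\right)\right) + 159\right) = - \frac{\sqrt{2} \frac{\sqrt{10}}{10}}{36} \left(\left(-4 + 2 \cdot 49 - 56\right) + 159\right) = - \frac{\sqrt{5}}{180} \left(\left(-4 + 98 - 56\right) + 159\right) = - \frac{\sqrt{5}}{180} \left(38 + 159\right) = - \frac{\sqrt{5}}{180} \cdot 197 = - \frac{197 \sqrt{5}}{180}$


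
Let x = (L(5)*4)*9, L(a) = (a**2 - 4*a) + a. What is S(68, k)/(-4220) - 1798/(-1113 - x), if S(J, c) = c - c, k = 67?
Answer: 1798/1473 ≈ 1.2206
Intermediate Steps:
L(a) = a**2 - 3*a
S(J, c) = 0
x = 360 (x = ((5*(-3 + 5))*4)*9 = ((5*2)*4)*9 = (10*4)*9 = 40*9 = 360)
S(68, k)/(-4220) - 1798/(-1113 - x) = 0/(-4220) - 1798/(-1113 - 1*360) = 0*(-1/4220) - 1798/(-1113 - 360) = 0 - 1798/(-1473) = 0 - 1798*(-1/1473) = 0 + 1798/1473 = 1798/1473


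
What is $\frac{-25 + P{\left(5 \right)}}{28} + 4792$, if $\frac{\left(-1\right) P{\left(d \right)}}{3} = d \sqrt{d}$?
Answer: $\frac{134151}{28} - \frac{15 \sqrt{5}}{28} \approx 4789.9$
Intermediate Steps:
$P{\left(d \right)} = - 3 d^{\frac{3}{2}}$ ($P{\left(d \right)} = - 3 d \sqrt{d} = - 3 d^{\frac{3}{2}}$)
$\frac{-25 + P{\left(5 \right)}}{28} + 4792 = \frac{-25 - 3 \cdot 5^{\frac{3}{2}}}{28} + 4792 = \frac{-25 - 3 \cdot 5 \sqrt{5}}{28} + 4792 = \frac{-25 - 15 \sqrt{5}}{28} + 4792 = \left(- \frac{25}{28} - \frac{15 \sqrt{5}}{28}\right) + 4792 = \frac{134151}{28} - \frac{15 \sqrt{5}}{28}$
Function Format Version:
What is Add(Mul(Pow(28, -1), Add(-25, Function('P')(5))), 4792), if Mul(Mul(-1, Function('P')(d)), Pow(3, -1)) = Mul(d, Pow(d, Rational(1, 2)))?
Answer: Add(Rational(134151, 28), Mul(Rational(-15, 28), Pow(5, Rational(1, 2)))) ≈ 4789.9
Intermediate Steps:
Function('P')(d) = Mul(-3, Pow(d, Rational(3, 2))) (Function('P')(d) = Mul(-3, Mul(d, Pow(d, Rational(1, 2)))) = Mul(-3, Pow(d, Rational(3, 2))))
Add(Mul(Pow(28, -1), Add(-25, Function('P')(5))), 4792) = Add(Mul(Pow(28, -1), Add(-25, Mul(-3, Pow(5, Rational(3, 2))))), 4792) = Add(Mul(Rational(1, 28), Add(-25, Mul(-3, Mul(5, Pow(5, Rational(1, 2)))))), 4792) = Add(Mul(Rational(1, 28), Add(-25, Mul(-15, Pow(5, Rational(1, 2))))), 4792) = Add(Add(Rational(-25, 28), Mul(Rational(-15, 28), Pow(5, Rational(1, 2)))), 4792) = Add(Rational(134151, 28), Mul(Rational(-15, 28), Pow(5, Rational(1, 2))))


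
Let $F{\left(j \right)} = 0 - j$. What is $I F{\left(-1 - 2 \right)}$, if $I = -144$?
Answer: $-432$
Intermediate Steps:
$F{\left(j \right)} = - j$
$I F{\left(-1 - 2 \right)} = - 144 \left(- (-1 - 2)\right) = - 144 \left(\left(-1\right) \left(-3\right)\right) = \left(-144\right) 3 = -432$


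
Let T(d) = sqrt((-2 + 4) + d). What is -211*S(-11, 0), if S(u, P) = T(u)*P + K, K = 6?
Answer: -1266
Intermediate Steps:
T(d) = sqrt(2 + d)
S(u, P) = 6 + P*sqrt(2 + u) (S(u, P) = sqrt(2 + u)*P + 6 = P*sqrt(2 + u) + 6 = 6 + P*sqrt(2 + u))
-211*S(-11, 0) = -211*(6 + 0*sqrt(2 - 11)) = -211*(6 + 0*sqrt(-9)) = -211*(6 + 0*(3*I)) = -211*(6 + 0) = -211*6 = -1266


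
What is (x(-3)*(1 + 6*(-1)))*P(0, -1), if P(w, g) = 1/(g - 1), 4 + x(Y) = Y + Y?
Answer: -25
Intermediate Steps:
x(Y) = -4 + 2*Y (x(Y) = -4 + (Y + Y) = -4 + 2*Y)
P(w, g) = 1/(-1 + g)
(x(-3)*(1 + 6*(-1)))*P(0, -1) = ((-4 + 2*(-3))*(1 + 6*(-1)))/(-1 - 1) = ((-4 - 6)*(1 - 6))/(-2) = -10*(-5)*(-½) = 50*(-½) = -25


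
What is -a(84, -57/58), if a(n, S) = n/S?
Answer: 1624/19 ≈ 85.474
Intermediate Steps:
-a(84, -57/58) = -84/((-57/58)) = -84/((-57*1/58)) = -84/(-57/58) = -84*(-58)/57 = -1*(-1624/19) = 1624/19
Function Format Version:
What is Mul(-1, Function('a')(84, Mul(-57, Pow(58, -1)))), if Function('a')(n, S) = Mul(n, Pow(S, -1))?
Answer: Rational(1624, 19) ≈ 85.474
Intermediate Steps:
Mul(-1, Function('a')(84, Mul(-57, Pow(58, -1)))) = Mul(-1, Mul(84, Pow(Mul(-57, Pow(58, -1)), -1))) = Mul(-1, Mul(84, Pow(Mul(-57, Rational(1, 58)), -1))) = Mul(-1, Mul(84, Pow(Rational(-57, 58), -1))) = Mul(-1, Mul(84, Rational(-58, 57))) = Mul(-1, Rational(-1624, 19)) = Rational(1624, 19)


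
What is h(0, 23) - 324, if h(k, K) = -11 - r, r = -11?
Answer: -324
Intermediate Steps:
h(k, K) = 0 (h(k, K) = -11 - 1*(-11) = -11 + 11 = 0)
h(0, 23) - 324 = 0 - 324 = -324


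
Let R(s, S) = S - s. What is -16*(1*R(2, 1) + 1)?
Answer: 0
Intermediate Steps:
-16*(1*R(2, 1) + 1) = -16*(1*(1 - 1*2) + 1) = -16*(1*(1 - 2) + 1) = -16*(1*(-1) + 1) = -16*(-1 + 1) = -16*0 = 0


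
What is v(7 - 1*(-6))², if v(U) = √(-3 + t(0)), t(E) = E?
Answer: -3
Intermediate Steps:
v(U) = I*√3 (v(U) = √(-3 + 0) = √(-3) = I*√3)
v(7 - 1*(-6))² = (I*√3)² = -3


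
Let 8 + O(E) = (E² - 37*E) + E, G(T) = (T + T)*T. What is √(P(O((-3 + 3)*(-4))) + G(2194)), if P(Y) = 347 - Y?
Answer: √9627627 ≈ 3102.8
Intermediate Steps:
G(T) = 2*T² (G(T) = (2*T)*T = 2*T²)
O(E) = -8 + E² - 36*E (O(E) = -8 + ((E² - 37*E) + E) = -8 + (E² - 36*E) = -8 + E² - 36*E)
√(P(O((-3 + 3)*(-4))) + G(2194)) = √((347 - (-8 + ((-3 + 3)*(-4))² - 36*(-3 + 3)*(-4))) + 2*2194²) = √((347 - (-8 + (0*(-4))² - 0*(-4))) + 2*4813636) = √((347 - (-8 + 0² - 36*0)) + 9627272) = √((347 - (-8 + 0 + 0)) + 9627272) = √((347 - 1*(-8)) + 9627272) = √((347 + 8) + 9627272) = √(355 + 9627272) = √9627627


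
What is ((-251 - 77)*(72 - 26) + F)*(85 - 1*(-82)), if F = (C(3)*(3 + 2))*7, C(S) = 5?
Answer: -2490471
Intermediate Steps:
F = 175 (F = (5*(3 + 2))*7 = (5*5)*7 = 25*7 = 175)
((-251 - 77)*(72 - 26) + F)*(85 - 1*(-82)) = ((-251 - 77)*(72 - 26) + 175)*(85 - 1*(-82)) = (-328*46 + 175)*(85 + 82) = (-15088 + 175)*167 = -14913*167 = -2490471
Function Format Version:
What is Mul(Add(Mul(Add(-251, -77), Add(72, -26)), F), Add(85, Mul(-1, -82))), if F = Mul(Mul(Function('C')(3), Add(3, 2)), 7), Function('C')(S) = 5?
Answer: -2490471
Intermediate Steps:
F = 175 (F = Mul(Mul(5, Add(3, 2)), 7) = Mul(Mul(5, 5), 7) = Mul(25, 7) = 175)
Mul(Add(Mul(Add(-251, -77), Add(72, -26)), F), Add(85, Mul(-1, -82))) = Mul(Add(Mul(Add(-251, -77), Add(72, -26)), 175), Add(85, Mul(-1, -82))) = Mul(Add(Mul(-328, 46), 175), Add(85, 82)) = Mul(Add(-15088, 175), 167) = Mul(-14913, 167) = -2490471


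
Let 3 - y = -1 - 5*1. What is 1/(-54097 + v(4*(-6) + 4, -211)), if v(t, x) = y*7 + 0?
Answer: -1/54034 ≈ -1.8507e-5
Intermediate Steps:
y = 9 (y = 3 - (-1 - 5*1) = 3 - (-1 - 5) = 3 - 1*(-6) = 3 + 6 = 9)
v(t, x) = 63 (v(t, x) = 9*7 + 0 = 63 + 0 = 63)
1/(-54097 + v(4*(-6) + 4, -211)) = 1/(-54097 + 63) = 1/(-54034) = -1/54034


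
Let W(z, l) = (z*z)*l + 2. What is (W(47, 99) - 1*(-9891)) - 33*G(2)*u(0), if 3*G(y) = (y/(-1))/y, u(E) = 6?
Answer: 228650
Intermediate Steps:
W(z, l) = 2 + l*z**2 (W(z, l) = z**2*l + 2 = l*z**2 + 2 = 2 + l*z**2)
G(y) = -1/3 (G(y) = ((y/(-1))/y)/3 = ((y*(-1))/y)/3 = ((-y)/y)/3 = (1/3)*(-1) = -1/3)
(W(47, 99) - 1*(-9891)) - 33*G(2)*u(0) = ((2 + 99*47**2) - 1*(-9891)) - 33*(-1/3*6) = ((2 + 99*2209) + 9891) - 33*(-2) = ((2 + 218691) + 9891) - 1*(-66) = (218693 + 9891) + 66 = 228584 + 66 = 228650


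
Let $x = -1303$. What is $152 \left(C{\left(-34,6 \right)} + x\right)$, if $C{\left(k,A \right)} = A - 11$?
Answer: $-198816$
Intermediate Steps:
$C{\left(k,A \right)} = -11 + A$ ($C{\left(k,A \right)} = A - 11 = -11 + A$)
$152 \left(C{\left(-34,6 \right)} + x\right) = 152 \left(\left(-11 + 6\right) - 1303\right) = 152 \left(-5 - 1303\right) = 152 \left(-1308\right) = -198816$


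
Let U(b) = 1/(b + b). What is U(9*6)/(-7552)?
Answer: -1/815616 ≈ -1.2261e-6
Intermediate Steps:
U(b) = 1/(2*b)
U(9*6)/(-7552) = (1/(2*((9*6))))/(-7552) = ((½)/54)*(-1/7552) = ((½)*(1/54))*(-1/7552) = (1/108)*(-1/7552) = -1/815616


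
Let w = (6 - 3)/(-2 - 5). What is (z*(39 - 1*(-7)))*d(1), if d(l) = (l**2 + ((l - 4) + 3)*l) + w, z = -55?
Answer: -10120/7 ≈ -1445.7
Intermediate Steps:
w = -3/7 (w = 3/(-7) = 3*(-1/7) = -3/7 ≈ -0.42857)
d(l) = -3/7 + l**2 + l*(-1 + l) (d(l) = (l**2 + ((l - 4) + 3)*l) - 3/7 = (l**2 + ((-4 + l) + 3)*l) - 3/7 = (l**2 + (-1 + l)*l) - 3/7 = (l**2 + l*(-1 + l)) - 3/7 = -3/7 + l**2 + l*(-1 + l))
(z*(39 - 1*(-7)))*d(1) = (-55*(39 - 1*(-7)))*(-3/7 - 1*1 + 2*1**2) = (-55*(39 + 7))*(-3/7 - 1 + 2*1) = (-55*46)*(-3/7 - 1 + 2) = -2530*4/7 = -10120/7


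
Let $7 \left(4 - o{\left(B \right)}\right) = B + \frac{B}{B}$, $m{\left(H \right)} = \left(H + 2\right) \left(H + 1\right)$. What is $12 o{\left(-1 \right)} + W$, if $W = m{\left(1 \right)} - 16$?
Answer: $38$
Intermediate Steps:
$m{\left(H \right)} = \left(1 + H\right) \left(2 + H\right)$ ($m{\left(H \right)} = \left(2 + H\right) \left(1 + H\right) = \left(1 + H\right) \left(2 + H\right)$)
$o{\left(B \right)} = \frac{27}{7} - \frac{B}{7}$ ($o{\left(B \right)} = 4 - \frac{B + \frac{B}{B}}{7} = 4 - \frac{B + 1}{7} = 4 - \frac{1 + B}{7} = 4 - \left(\frac{1}{7} + \frac{B}{7}\right) = \frac{27}{7} - \frac{B}{7}$)
$W = -10$ ($W = \left(2 + 1^{2} + 3 \cdot 1\right) - 16 = \left(2 + 1 + 3\right) - 16 = 6 - 16 = -10$)
$12 o{\left(-1 \right)} + W = 12 \left(\frac{27}{7} - - \frac{1}{7}\right) - 10 = 12 \left(\frac{27}{7} + \frac{1}{7}\right) - 10 = 12 \cdot 4 - 10 = 48 - 10 = 38$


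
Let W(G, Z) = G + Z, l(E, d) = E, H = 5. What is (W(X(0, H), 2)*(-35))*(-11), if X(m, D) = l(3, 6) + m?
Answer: 1925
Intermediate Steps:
X(m, D) = 3 + m
(W(X(0, H), 2)*(-35))*(-11) = (((3 + 0) + 2)*(-35))*(-11) = ((3 + 2)*(-35))*(-11) = (5*(-35))*(-11) = -175*(-11) = 1925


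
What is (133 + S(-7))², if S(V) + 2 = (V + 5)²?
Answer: 18225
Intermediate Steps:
S(V) = -2 + (5 + V)² (S(V) = -2 + (V + 5)² = -2 + (5 + V)²)
(133 + S(-7))² = (133 + (-2 + (5 - 7)²))² = (133 + (-2 + (-2)²))² = (133 + (-2 + 4))² = (133 + 2)² = 135² = 18225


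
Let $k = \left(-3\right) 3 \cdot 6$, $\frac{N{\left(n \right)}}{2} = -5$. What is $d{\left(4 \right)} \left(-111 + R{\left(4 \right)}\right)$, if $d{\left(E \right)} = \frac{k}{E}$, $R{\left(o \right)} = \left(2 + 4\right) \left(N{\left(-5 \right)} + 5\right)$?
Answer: $\frac{3807}{2} \approx 1903.5$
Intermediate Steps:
$N{\left(n \right)} = -10$ ($N{\left(n \right)} = 2 \left(-5\right) = -10$)
$k = -54$ ($k = \left(-9\right) 6 = -54$)
$R{\left(o \right)} = -30$ ($R{\left(o \right)} = \left(2 + 4\right) \left(-10 + 5\right) = 6 \left(-5\right) = -30$)
$d{\left(E \right)} = - \frac{54}{E}$
$d{\left(4 \right)} \left(-111 + R{\left(4 \right)}\right) = - \frac{54}{4} \left(-111 - 30\right) = \left(-54\right) \frac{1}{4} \left(-141\right) = \left(- \frac{27}{2}\right) \left(-141\right) = \frac{3807}{2}$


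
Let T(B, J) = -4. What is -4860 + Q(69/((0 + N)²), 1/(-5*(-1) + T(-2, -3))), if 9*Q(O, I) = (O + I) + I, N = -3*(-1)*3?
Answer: -1180903/243 ≈ -4859.7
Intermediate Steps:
N = 9 (N = 3*3 = 9)
Q(O, I) = O/9 + 2*I/9 (Q(O, I) = ((O + I) + I)/9 = ((I + O) + I)/9 = (O + 2*I)/9 = O/9 + 2*I/9)
-4860 + Q(69/((0 + N)²), 1/(-5*(-1) + T(-2, -3))) = -4860 + ((69/((0 + 9)²))/9 + 2/(9*(-5*(-1) - 4))) = -4860 + ((69/(9²))/9 + 2/(9*(5 - 4))) = -4860 + ((69/81)/9 + (2/9)/1) = -4860 + ((69*(1/81))/9 + (2/9)*1) = -4860 + ((⅑)*(23/27) + 2/9) = -4860 + (23/243 + 2/9) = -4860 + 77/243 = -1180903/243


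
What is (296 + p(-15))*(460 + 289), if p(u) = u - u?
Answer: 221704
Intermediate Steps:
p(u) = 0
(296 + p(-15))*(460 + 289) = (296 + 0)*(460 + 289) = 296*749 = 221704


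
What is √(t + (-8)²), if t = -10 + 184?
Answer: √238 ≈ 15.427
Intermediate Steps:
t = 174
√(t + (-8)²) = √(174 + (-8)²) = √(174 + 64) = √238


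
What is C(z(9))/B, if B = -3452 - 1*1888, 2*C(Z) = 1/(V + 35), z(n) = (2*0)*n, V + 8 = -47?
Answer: 1/213600 ≈ 4.6816e-6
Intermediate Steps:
V = -55 (V = -8 - 47 = -55)
z(n) = 0 (z(n) = 0*n = 0)
C(Z) = -1/40 (C(Z) = 1/(2*(-55 + 35)) = (½)/(-20) = (½)*(-1/20) = -1/40)
B = -5340 (B = -3452 - 1888 = -5340)
C(z(9))/B = -1/40/(-5340) = -1/40*(-1/5340) = 1/213600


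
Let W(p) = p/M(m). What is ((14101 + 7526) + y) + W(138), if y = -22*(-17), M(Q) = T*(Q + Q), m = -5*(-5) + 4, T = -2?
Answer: 1275989/58 ≈ 22000.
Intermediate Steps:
m = 29 (m = 25 + 4 = 29)
M(Q) = -4*Q (M(Q) = -2*(Q + Q) = -4*Q)
y = 374
W(p) = -p/116 (W(p) = p/((-4*29)) = p/(-116) = p*(-1/116) = -p/116)
((14101 + 7526) + y) + W(138) = ((14101 + 7526) + 374) - 1/116*138 = (21627 + 374) - 69/58 = 22001 - 69/58 = 1275989/58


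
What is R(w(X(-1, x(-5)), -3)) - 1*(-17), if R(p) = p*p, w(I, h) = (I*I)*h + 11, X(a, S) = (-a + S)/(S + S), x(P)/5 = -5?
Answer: 48152874/390625 ≈ 123.27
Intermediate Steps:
x(P) = -25 (x(P) = 5*(-5) = -25)
X(a, S) = (S - a)/(2*S) (X(a, S) = (S - a)/((2*S)) = (S - a)*(1/(2*S)) = (S - a)/(2*S))
w(I, h) = 11 + h*I² (w(I, h) = I²*h + 11 = h*I² + 11 = 11 + h*I²)
R(p) = p²
R(w(X(-1, x(-5)), -3)) - 1*(-17) = (11 - 3*(-25 - 1*(-1))²/2500)² - 1*(-17) = (11 - 3*(-25 + 1)²/2500)² + 17 = (11 - 3*((½)*(-1/25)*(-24))²)² + 17 = (11 - 3*(12/25)²)² + 17 = (11 - 3*144/625)² + 17 = (11 - 432/625)² + 17 = (6443/625)² + 17 = 41512249/390625 + 17 = 48152874/390625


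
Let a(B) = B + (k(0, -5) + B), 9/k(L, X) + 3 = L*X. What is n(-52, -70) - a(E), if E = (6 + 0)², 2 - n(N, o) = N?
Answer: -15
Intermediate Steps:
n(N, o) = 2 - N
k(L, X) = 9/(-3 + L*X)
E = 36 (E = 6² = 36)
a(B) = -3 + 2*B (a(B) = B + (9/(-3 + 0*(-5)) + B) = B + (9/(-3 + 0) + B) = B + (9/(-3) + B) = B + (9*(-⅓) + B) = B + (-3 + B) = -3 + 2*B)
n(-52, -70) - a(E) = (2 - 1*(-52)) - (-3 + 2*36) = (2 + 52) - (-3 + 72) = 54 - 1*69 = 54 - 69 = -15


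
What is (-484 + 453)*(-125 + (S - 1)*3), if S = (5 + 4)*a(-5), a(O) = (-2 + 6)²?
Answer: -9424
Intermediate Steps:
a(O) = 16 (a(O) = 4² = 16)
S = 144 (S = (5 + 4)*16 = 9*16 = 144)
(-484 + 453)*(-125 + (S - 1)*3) = (-484 + 453)*(-125 + (144 - 1)*3) = -31*(-125 + 143*3) = -31*(-125 + 429) = -31*304 = -9424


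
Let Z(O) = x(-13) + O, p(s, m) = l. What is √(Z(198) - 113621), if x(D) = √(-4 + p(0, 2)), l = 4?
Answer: I*√113423 ≈ 336.78*I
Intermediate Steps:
p(s, m) = 4
x(D) = 0 (x(D) = √(-4 + 4) = √0 = 0)
Z(O) = O (Z(O) = 0 + O = O)
√(Z(198) - 113621) = √(198 - 113621) = √(-113423) = I*√113423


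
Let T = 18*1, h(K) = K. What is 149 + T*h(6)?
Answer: 257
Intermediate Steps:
T = 18
149 + T*h(6) = 149 + 18*6 = 149 + 108 = 257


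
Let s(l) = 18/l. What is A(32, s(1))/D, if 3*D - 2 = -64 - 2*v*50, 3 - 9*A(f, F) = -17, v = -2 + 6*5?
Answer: -10/4293 ≈ -0.0023294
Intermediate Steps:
v = 28 (v = -2 + 30 = 28)
A(f, F) = 20/9 (A(f, F) = 1/3 - 1/9*(-17) = 1/3 + 17/9 = 20/9)
D = -954 (D = 2/3 + (-64 - 2*28*50)/3 = 2/3 + (-64 - 56*50)/3 = 2/3 + (-64 - 2800)/3 = 2/3 + (1/3)*(-2864) = 2/3 - 2864/3 = -954)
A(32, s(1))/D = (20/9)/(-954) = (20/9)*(-1/954) = -10/4293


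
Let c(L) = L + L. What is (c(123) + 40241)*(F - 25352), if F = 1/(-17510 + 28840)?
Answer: -11629411343433/11330 ≈ -1.0264e+9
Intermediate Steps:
F = 1/11330 ≈ 8.8261e-5
c(L) = 2*L
(c(123) + 40241)*(F - 25352) = (2*123 + 40241)*(1/11330 - 25352) = (246 + 40241)*(-287238159/11330) = 40487*(-287238159/11330) = -11629411343433/11330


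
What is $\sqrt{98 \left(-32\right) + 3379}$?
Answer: $9 \sqrt{3} \approx 15.588$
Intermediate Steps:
$\sqrt{98 \left(-32\right) + 3379} = \sqrt{-3136 + 3379} = \sqrt{243} = 9 \sqrt{3}$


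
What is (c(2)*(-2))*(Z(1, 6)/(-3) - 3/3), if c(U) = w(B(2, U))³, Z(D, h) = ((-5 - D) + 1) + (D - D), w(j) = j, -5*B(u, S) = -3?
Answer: -36/125 ≈ -0.28800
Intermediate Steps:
B(u, S) = ⅗ (B(u, S) = -⅕*(-3) = ⅗)
Z(D, h) = -4 - D (Z(D, h) = (-4 - D) + 0 = -4 - D)
c(U) = 27/125 (c(U) = (⅗)³ = 27/125)
(c(2)*(-2))*(Z(1, 6)/(-3) - 3/3) = ((27/125)*(-2))*((-4 - 1*1)/(-3) - 3/3) = -54*((-4 - 1)*(-⅓) - 3*⅓)/125 = -54*(-5*(-⅓) - 1)/125 = -54*(5/3 - 1)/125 = -54/125*⅔ = -36/125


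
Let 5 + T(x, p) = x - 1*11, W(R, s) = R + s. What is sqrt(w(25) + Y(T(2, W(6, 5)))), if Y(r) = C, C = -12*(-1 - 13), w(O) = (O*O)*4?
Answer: 2*sqrt(667) ≈ 51.653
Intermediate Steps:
w(O) = 4*O**2 (w(O) = O**2*4 = 4*O**2)
C = 168 (C = -12*(-14) = 168)
T(x, p) = -16 + x (T(x, p) = -5 + (x - 1*11) = -5 + (x - 11) = -5 + (-11 + x) = -16 + x)
Y(r) = 168
sqrt(w(25) + Y(T(2, W(6, 5)))) = sqrt(4*25**2 + 168) = sqrt(4*625 + 168) = sqrt(2500 + 168) = sqrt(2668) = 2*sqrt(667)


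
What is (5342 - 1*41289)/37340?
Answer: -35947/37340 ≈ -0.96269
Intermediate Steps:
(5342 - 1*41289)/37340 = (5342 - 41289)*(1/37340) = -35947*1/37340 = -35947/37340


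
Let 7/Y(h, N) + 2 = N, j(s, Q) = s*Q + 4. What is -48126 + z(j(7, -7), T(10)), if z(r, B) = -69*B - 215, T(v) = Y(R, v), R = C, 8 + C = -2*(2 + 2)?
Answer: -387211/8 ≈ -48401.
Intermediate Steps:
C = -16 (C = -8 - 2*(2 + 2) = -8 - 2*4 = -8 - 8 = -16)
R = -16
j(s, Q) = 4 + Q*s (j(s, Q) = Q*s + 4 = 4 + Q*s)
Y(h, N) = 7/(-2 + N)
T(v) = 7/(-2 + v)
z(r, B) = -215 - 69*B
-48126 + z(j(7, -7), T(10)) = -48126 + (-215 - 483/(-2 + 10)) = -48126 + (-215 - 483/8) = -48126 - 2203/8 = -387211/8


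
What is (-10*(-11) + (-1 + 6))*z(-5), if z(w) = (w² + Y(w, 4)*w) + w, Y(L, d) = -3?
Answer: 4025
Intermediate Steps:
z(w) = w² - 2*w (z(w) = (w² - 3*w) + w = w² - 2*w)
(-10*(-11) + (-1 + 6))*z(-5) = (-10*(-11) + (-1 + 6))*(-5*(-2 - 5)) = (110 + 5)*(-5*(-7)) = 115*35 = 4025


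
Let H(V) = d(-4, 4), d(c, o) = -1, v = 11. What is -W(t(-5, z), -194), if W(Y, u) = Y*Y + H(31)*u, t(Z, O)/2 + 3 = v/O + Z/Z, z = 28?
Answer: -40049/196 ≈ -204.33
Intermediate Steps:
H(V) = -1
t(Z, O) = -4 + 22/O (t(Z, O) = -6 + 2*(11/O + Z/Z) = -6 + 2*(11/O + 1) = -6 + 2*(1 + 11/O) = -6 + (2 + 22/O) = -4 + 22/O)
W(Y, u) = Y**2 - u (W(Y, u) = Y*Y - u = Y**2 - u)
-W(t(-5, z), -194) = -((-4 + 22/28)**2 - 1*(-194)) = -((-4 + 22*(1/28))**2 + 194) = -((-4 + 11/14)**2 + 194) = -((-45/14)**2 + 194) = -(2025/196 + 194) = -1*40049/196 = -40049/196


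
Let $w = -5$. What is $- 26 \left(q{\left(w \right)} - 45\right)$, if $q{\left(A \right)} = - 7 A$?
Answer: $260$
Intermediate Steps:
$- 26 \left(q{\left(w \right)} - 45\right) = - 26 \left(\left(-7\right) \left(-5\right) - 45\right) = - 26 \left(35 - 45\right) = \left(-26\right) \left(-10\right) = 260$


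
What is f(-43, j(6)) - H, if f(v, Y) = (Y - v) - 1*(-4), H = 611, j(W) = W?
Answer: -558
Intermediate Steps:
f(v, Y) = 4 + Y - v (f(v, Y) = (Y - v) + 4 = 4 + Y - v)
f(-43, j(6)) - H = (4 + 6 - 1*(-43)) - 1*611 = (4 + 6 + 43) - 611 = 53 - 611 = -558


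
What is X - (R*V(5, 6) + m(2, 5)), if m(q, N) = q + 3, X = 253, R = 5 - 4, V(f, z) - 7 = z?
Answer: 235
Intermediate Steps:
V(f, z) = 7 + z
R = 1
m(q, N) = 3 + q
X - (R*V(5, 6) + m(2, 5)) = 253 - (1*(7 + 6) + (3 + 2)) = 253 - (1*13 + 5) = 253 - (13 + 5) = 253 - 1*18 = 253 - 18 = 235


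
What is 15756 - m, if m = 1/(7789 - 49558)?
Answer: 658112365/41769 ≈ 15756.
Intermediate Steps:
m = -1/41769 (m = 1/(-41769) = -1/41769 ≈ -2.3941e-5)
15756 - m = 15756 - 1*(-1/41769) = 15756 + 1/41769 = 658112365/41769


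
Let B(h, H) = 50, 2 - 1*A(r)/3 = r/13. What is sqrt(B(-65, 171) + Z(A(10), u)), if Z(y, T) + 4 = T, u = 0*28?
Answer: sqrt(46) ≈ 6.7823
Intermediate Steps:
A(r) = 6 - 3*r/13
u = 0
Z(y, T) = -4 + T
sqrt(B(-65, 171) + Z(A(10), u)) = sqrt(50 + (-4 + 0)) = sqrt(50 - 4) = sqrt(46)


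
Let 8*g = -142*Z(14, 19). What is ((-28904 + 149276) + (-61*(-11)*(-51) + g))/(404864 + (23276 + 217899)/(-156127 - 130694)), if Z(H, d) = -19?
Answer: 99226585413/464493024676 ≈ 0.21362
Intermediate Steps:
g = 1349/4 (g = (-142*(-19))/8 = (⅛)*2698 = 1349/4 ≈ 337.25)
((-28904 + 149276) + (-61*(-11)*(-51) + g))/(404864 + (23276 + 217899)/(-156127 - 130694)) = ((-28904 + 149276) + (-61*(-11)*(-51) + 1349/4))/(404864 + (23276 + 217899)/(-156127 - 130694)) = (120372 + (671*(-51) + 1349/4))/(404864 + 241175/(-286821)) = (120372 + (-34221 + 1349/4))/(404864 + 241175*(-1/286821)) = (120372 - 135535/4)/(404864 - 241175/286821) = 345953/(4*(116123256169/286821)) = (345953/4)*(286821/116123256169) = 99226585413/464493024676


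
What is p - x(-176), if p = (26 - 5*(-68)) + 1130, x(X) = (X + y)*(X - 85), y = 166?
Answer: -1114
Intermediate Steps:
x(X) = (-85 + X)*(166 + X) (x(X) = (X + 166)*(X - 85) = (166 + X)*(-85 + X) = (-85 + X)*(166 + X))
p = 1496 (p = (26 + 340) + 1130 = 366 + 1130 = 1496)
p - x(-176) = 1496 - (-14110 + (-176)² + 81*(-176)) = 1496 - (-14110 + 30976 - 14256) = 1496 - 1*2610 = 1496 - 2610 = -1114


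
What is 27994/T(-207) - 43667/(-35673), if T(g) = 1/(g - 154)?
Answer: -360505372615/35673 ≈ -1.0106e+7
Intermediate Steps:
T(g) = 1/(-154 + g)
27994/T(-207) - 43667/(-35673) = 27994/(1/(-154 - 207)) - 43667/(-35673) = 27994/(1/(-361)) - 43667*(-1/35673) = 27994/(-1/361) + 43667/35673 = 27994*(-361) + 43667/35673 = -10105834 + 43667/35673 = -360505372615/35673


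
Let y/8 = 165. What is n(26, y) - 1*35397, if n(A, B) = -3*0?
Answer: -35397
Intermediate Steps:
y = 1320 (y = 8*165 = 1320)
n(A, B) = 0
n(26, y) - 1*35397 = 0 - 1*35397 = 0 - 35397 = -35397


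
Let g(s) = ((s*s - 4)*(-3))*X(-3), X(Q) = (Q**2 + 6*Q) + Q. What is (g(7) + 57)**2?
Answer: 2812329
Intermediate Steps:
X(Q) = Q**2 + 7*Q
g(s) = -144 + 36*s**2 (g(s) = ((s*s - 4)*(-3))*(-3*(7 - 3)) = ((s**2 - 4)*(-3))*(-3*4) = ((-4 + s**2)*(-3))*(-12) = (12 - 3*s**2)*(-12) = -144 + 36*s**2)
(g(7) + 57)**2 = ((-144 + 36*7**2) + 57)**2 = ((-144 + 36*49) + 57)**2 = ((-144 + 1764) + 57)**2 = (1620 + 57)**2 = 1677**2 = 2812329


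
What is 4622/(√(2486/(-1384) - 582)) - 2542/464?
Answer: -1271/232 - 9244*I*√69889751/403987 ≈ -5.4784 - 191.29*I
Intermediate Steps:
4622/(√(2486/(-1384) - 582)) - 2542/464 = 4622/(√(2486*(-1/1384) - 582)) - 2542*1/464 = 4622/(√(-1243/692 - 582)) - 1271/232 = 4622/(√(-403987/692)) - 1271/232 = 4622/((I*√69889751/346)) - 1271/232 = 4622*(-2*I*√69889751/403987) - 1271/232 = -9244*I*√69889751/403987 - 1271/232 = -1271/232 - 9244*I*√69889751/403987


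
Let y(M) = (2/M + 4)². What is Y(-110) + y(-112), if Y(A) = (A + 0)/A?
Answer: 52865/3136 ≈ 16.857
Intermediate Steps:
Y(A) = 1 (Y(A) = A/A = 1)
y(M) = (4 + 2/M)²
Y(-110) + y(-112) = 1 + 4*(1 + 2*(-112))²/(-112)² = 1 + 4*(1/12544)*(1 - 224)² = 1 + 4*(1/12544)*(-223)² = 1 + 4*(1/12544)*49729 = 1 + 49729/3136 = 52865/3136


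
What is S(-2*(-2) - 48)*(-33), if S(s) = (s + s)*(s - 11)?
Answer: -159720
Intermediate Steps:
S(s) = 2*s*(-11 + s) (S(s) = (2*s)*(-11 + s) = 2*s*(-11 + s))
S(-2*(-2) - 48)*(-33) = (2*(-2*(-2) - 48)*(-11 + (-2*(-2) - 48)))*(-33) = (2*(4 - 48)*(-11 + (4 - 48)))*(-33) = (2*(-44)*(-11 - 44))*(-33) = (2*(-44)*(-55))*(-33) = 4840*(-33) = -159720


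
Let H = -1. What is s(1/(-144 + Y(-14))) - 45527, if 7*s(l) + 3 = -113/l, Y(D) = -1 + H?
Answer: -302194/7 ≈ -43171.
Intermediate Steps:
Y(D) = -2 (Y(D) = -1 - 1 = -2)
s(l) = -3/7 - 113/(7*l) (s(l) = -3/7 + (-113/l)/7 = -3/7 - 113/(7*l))
s(1/(-144 + Y(-14))) - 45527 = (-113 - 3/(-144 - 2))/(7*(1/(-144 - 2))) - 45527 = (-113 - 3/(-146))/(7*(1/(-146))) - 45527 = (-113 - 3*(-1/146))/(7*(-1/146)) - 45527 = (⅐)*(-146)*(-113 + 3/146) - 45527 = (⅐)*(-146)*(-16495/146) - 45527 = 16495/7 - 45527 = -302194/7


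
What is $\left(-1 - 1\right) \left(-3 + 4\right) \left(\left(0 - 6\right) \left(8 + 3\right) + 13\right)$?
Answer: $106$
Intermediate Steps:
$\left(-1 - 1\right) \left(-3 + 4\right) \left(\left(0 - 6\right) \left(8 + 3\right) + 13\right) = \left(-2\right) 1 \left(\left(-6\right) 11 + 13\right) = - 2 \left(-66 + 13\right) = \left(-2\right) \left(-53\right) = 106$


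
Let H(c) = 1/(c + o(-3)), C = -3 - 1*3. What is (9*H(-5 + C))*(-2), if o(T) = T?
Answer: 9/7 ≈ 1.2857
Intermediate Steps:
C = -6 (C = -3 - 3 = -6)
H(c) = 1/(-3 + c) (H(c) = 1/(c - 3) = 1/(-3 + c))
(9*H(-5 + C))*(-2) = (9/(-3 + (-5 - 6)))*(-2) = (9/(-3 - 11))*(-2) = (9/(-14))*(-2) = (9*(-1/14))*(-2) = -9/14*(-2) = 9/7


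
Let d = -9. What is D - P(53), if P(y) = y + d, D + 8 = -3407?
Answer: -3459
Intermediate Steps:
D = -3415 (D = -8 - 3407 = -3415)
P(y) = -9 + y (P(y) = y - 9 = -9 + y)
D - P(53) = -3415 - (-9 + 53) = -3415 - 1*44 = -3415 - 44 = -3459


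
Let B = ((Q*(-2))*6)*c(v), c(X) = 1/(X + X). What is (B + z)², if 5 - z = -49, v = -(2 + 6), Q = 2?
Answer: 12321/4 ≈ 3080.3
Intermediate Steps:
v = -8 (v = -1*8 = -8)
z = 54 (z = 5 - 1*(-49) = 5 + 49 = 54)
c(X) = 1/(2*X)
B = 3/2 (B = ((2*(-2))*6)*((½)/(-8)) = (-4*6)*((½)*(-⅛)) = -24*(-1/16) = 3/2 ≈ 1.5000)
(B + z)² = (3/2 + 54)² = (111/2)² = 12321/4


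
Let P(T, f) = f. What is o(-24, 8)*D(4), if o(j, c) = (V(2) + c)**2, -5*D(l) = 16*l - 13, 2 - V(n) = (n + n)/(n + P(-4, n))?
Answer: -4131/5 ≈ -826.20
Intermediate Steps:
V(n) = 1 (V(n) = 2 - (n + n)/(n + n) = 2 - 2*n/(2*n) = 2 - 2*n*1/(2*n) = 2 - 1*1 = 2 - 1 = 1)
D(l) = 13/5 - 16*l/5 (D(l) = -(16*l - 13)/5 = -(-13 + 16*l)/5 = 13/5 - 16*l/5)
o(j, c) = (1 + c)**2
o(-24, 8)*D(4) = (1 + 8)**2*(13/5 - 16/5*4) = 9**2*(13/5 - 64/5) = 81*(-51/5) = -4131/5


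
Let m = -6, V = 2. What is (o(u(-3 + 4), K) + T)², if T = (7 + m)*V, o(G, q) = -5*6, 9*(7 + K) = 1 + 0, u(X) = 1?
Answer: 784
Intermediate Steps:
K = -62/9 (K = -7 + (1 + 0)/9 = -7 + (⅑)*1 = -7 + ⅑ = -62/9 ≈ -6.8889)
o(G, q) = -30
T = 2 (T = (7 - 6)*2 = 1*2 = 2)
(o(u(-3 + 4), K) + T)² = (-30 + 2)² = (-28)² = 784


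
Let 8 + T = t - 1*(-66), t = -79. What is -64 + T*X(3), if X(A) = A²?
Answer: -253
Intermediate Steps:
T = -21 (T = -8 + (-79 - 1*(-66)) = -8 + (-79 + 66) = -8 - 13 = -21)
-64 + T*X(3) = -64 - 21*3² = -64 - 21*9 = -64 - 189 = -253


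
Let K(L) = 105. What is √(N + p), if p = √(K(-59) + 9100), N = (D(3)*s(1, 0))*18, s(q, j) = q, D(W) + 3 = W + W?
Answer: √(54 + √9205) ≈ 12.245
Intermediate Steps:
D(W) = -3 + 2*W (D(W) = -3 + (W + W) = -3 + 2*W)
N = 54 (N = ((-3 + 2*3)*1)*18 = ((-3 + 6)*1)*18 = (3*1)*18 = 3*18 = 54)
p = √9205 (p = √(105 + 9100) = √9205 ≈ 95.943)
√(N + p) = √(54 + √9205)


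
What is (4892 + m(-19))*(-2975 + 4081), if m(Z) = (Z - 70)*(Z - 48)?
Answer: 12005630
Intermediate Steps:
m(Z) = (-70 + Z)*(-48 + Z)
(4892 + m(-19))*(-2975 + 4081) = (4892 + (3360 + (-19)**2 - 118*(-19)))*(-2975 + 4081) = (4892 + (3360 + 361 + 2242))*1106 = (4892 + 5963)*1106 = 10855*1106 = 12005630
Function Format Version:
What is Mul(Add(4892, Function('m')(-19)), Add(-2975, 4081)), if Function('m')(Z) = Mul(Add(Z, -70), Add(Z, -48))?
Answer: 12005630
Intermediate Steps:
Function('m')(Z) = Mul(Add(-70, Z), Add(-48, Z))
Mul(Add(4892, Function('m')(-19)), Add(-2975, 4081)) = Mul(Add(4892, Add(3360, Pow(-19, 2), Mul(-118, -19))), Add(-2975, 4081)) = Mul(Add(4892, Add(3360, 361, 2242)), 1106) = Mul(Add(4892, 5963), 1106) = Mul(10855, 1106) = 12005630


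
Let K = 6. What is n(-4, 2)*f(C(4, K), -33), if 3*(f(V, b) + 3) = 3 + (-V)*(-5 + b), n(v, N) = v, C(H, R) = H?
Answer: -584/3 ≈ -194.67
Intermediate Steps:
f(V, b) = -2 - V*(-5 + b)/3 (f(V, b) = -3 + (3 + (-V)*(-5 + b))/3 = -3 + (3 - V*(-5 + b))/3 = -3 + (1 - V*(-5 + b)/3) = -2 - V*(-5 + b)/3)
n(-4, 2)*f(C(4, K), -33) = -4*(-2 + (5/3)*4 - ⅓*4*(-33)) = -4*(-2 + 20/3 + 44) = -4*146/3 = -584/3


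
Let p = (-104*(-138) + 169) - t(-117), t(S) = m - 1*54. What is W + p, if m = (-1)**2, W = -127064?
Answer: -112490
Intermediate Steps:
m = 1
t(S) = -53 (t(S) = 1 - 1*54 = 1 - 54 = -53)
p = 14574 (p = (-104*(-138) + 169) - 1*(-53) = (14352 + 169) + 53 = 14521 + 53 = 14574)
W + p = -127064 + 14574 = -112490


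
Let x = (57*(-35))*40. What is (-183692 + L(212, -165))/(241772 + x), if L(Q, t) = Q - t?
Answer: -183315/161972 ≈ -1.1318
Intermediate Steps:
x = -79800 (x = -1995*40 = -79800)
(-183692 + L(212, -165))/(241772 + x) = (-183692 + (212 - 1*(-165)))/(241772 - 79800) = (-183692 + (212 + 165))/161972 = (-183692 + 377)*(1/161972) = -183315*1/161972 = -183315/161972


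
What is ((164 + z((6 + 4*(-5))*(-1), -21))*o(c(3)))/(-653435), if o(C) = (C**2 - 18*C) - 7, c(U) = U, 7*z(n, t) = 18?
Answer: 60632/4574045 ≈ 0.013256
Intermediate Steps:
z(n, t) = 18/7 (z(n, t) = (1/7)*18 = 18/7)
o(C) = -7 + C**2 - 18*C
((164 + z((6 + 4*(-5))*(-1), -21))*o(c(3)))/(-653435) = ((164 + 18/7)*(-7 + 3**2 - 18*3))/(-653435) = (1166*(-7 + 9 - 54)/7)*(-1/653435) = ((1166/7)*(-52))*(-1/653435) = -60632/7*(-1/653435) = 60632/4574045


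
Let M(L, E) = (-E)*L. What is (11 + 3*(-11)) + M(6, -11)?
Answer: 44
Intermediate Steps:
M(L, E) = -E*L
(11 + 3*(-11)) + M(6, -11) = (11 + 3*(-11)) - 1*(-11)*6 = (11 - 33) + 66 = -22 + 66 = 44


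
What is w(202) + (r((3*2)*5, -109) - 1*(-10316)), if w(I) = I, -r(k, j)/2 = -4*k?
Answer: 10758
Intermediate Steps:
r(k, j) = 8*k (r(k, j) = -(-8)*k = 8*k)
w(202) + (r((3*2)*5, -109) - 1*(-10316)) = 202 + (8*((3*2)*5) - 1*(-10316)) = 202 + (8*(6*5) + 10316) = 202 + (8*30 + 10316) = 202 + (240 + 10316) = 202 + 10556 = 10758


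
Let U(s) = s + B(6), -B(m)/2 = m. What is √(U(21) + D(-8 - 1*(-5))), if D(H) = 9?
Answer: 3*√2 ≈ 4.2426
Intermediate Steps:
B(m) = -2*m
U(s) = -12 + s (U(s) = s - 2*6 = s - 12 = -12 + s)
√(U(21) + D(-8 - 1*(-5))) = √((-12 + 21) + 9) = √(9 + 9) = √18 = 3*√2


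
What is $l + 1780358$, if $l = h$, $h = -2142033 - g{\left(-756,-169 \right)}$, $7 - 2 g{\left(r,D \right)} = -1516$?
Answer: $- \frac{724873}{2} \approx -3.6244 \cdot 10^{5}$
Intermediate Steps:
$g{\left(r,D \right)} = \frac{1523}{2}$ ($g{\left(r,D \right)} = \frac{7}{2} - -758 = \frac{7}{2} + 758 = \frac{1523}{2}$)
$h = - \frac{4285589}{2}$ ($h = -2142033 - \frac{1523}{2} = - \frac{4285589}{2} \approx -2.1428 \cdot 10^{6}$)
$l = - \frac{4285589}{2} \approx -2.1428 \cdot 10^{6}$
$l + 1780358 = - \frac{4285589}{2} + 1780358 = - \frac{724873}{2}$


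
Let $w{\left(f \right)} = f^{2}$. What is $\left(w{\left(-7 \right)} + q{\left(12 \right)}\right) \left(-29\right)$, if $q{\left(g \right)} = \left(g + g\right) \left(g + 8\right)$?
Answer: $-15341$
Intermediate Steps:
$q{\left(g \right)} = 2 g \left(8 + g\right)$
$\left(w{\left(-7 \right)} + q{\left(12 \right)}\right) \left(-29\right) = \left(\left(-7\right)^{2} + 2 \cdot 12 \left(8 + 12\right)\right) \left(-29\right) = \left(49 + 2 \cdot 12 \cdot 20\right) \left(-29\right) = \left(49 + 480\right) \left(-29\right) = 529 \left(-29\right) = -15341$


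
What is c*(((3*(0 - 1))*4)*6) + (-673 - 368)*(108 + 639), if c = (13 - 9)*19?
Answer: -783099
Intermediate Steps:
c = 76 (c = 4*19 = 76)
c*(((3*(0 - 1))*4)*6) + (-673 - 368)*(108 + 639) = 76*(((3*(0 - 1))*4)*6) + (-673 - 368)*(108 + 639) = 76*(((3*(-1))*4)*6) - 1041*747 = 76*(-3*4*6) - 777627 = 76*(-12*6) - 777627 = 76*(-72) - 777627 = -5472 - 777627 = -783099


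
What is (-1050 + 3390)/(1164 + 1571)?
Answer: 468/547 ≈ 0.85558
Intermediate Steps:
(-1050 + 3390)/(1164 + 1571) = 2340/2735 = 2340*(1/2735) = 468/547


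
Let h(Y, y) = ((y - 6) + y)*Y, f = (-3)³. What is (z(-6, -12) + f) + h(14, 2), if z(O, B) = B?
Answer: -67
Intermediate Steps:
f = -27
h(Y, y) = Y*(-6 + 2*y) (h(Y, y) = ((-6 + y) + y)*Y = (-6 + 2*y)*Y = Y*(-6 + 2*y))
(z(-6, -12) + f) + h(14, 2) = (-12 - 27) + 2*14*(-3 + 2) = -39 + 2*14*(-1) = -39 - 28 = -67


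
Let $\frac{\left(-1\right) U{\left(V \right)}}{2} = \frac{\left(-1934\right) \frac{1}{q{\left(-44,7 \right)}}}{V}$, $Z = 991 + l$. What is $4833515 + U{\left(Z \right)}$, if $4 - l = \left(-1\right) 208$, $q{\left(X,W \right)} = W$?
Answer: $\frac{40703033683}{8421} \approx 4.8335 \cdot 10^{6}$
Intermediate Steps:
$l = 212$ ($l = 4 - \left(-1\right) 208 = 4 - -208 = 4 + 208 = 212$)
$Z = 1203$ ($Z = 991 + 212 = 1203$)
$U{\left(V \right)} = \frac{3868}{7 V}$ ($U{\left(V \right)} = - 2 \frac{\left(-1934\right) \frac{1}{7}}{V} = - 2 \left(- \frac{1934}{7 V}\right) = \frac{3868}{7 V}$)
$4833515 + U{\left(Z \right)} = 4833515 + \frac{3868}{7 \cdot 1203} = 4833515 + \frac{3868}{7} \cdot \frac{1}{1203} = 4833515 + \frac{3868}{8421} = \frac{40703033683}{8421}$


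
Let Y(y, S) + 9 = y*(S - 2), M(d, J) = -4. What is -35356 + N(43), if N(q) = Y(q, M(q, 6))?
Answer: -35623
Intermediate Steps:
Y(y, S) = -9 + y*(-2 + S) (Y(y, S) = -9 + y*(S - 2) = -9 + y*(-2 + S))
N(q) = -9 - 6*q (N(q) = -9 - 2*q - 4*q = -9 - 6*q)
-35356 + N(43) = -35356 + (-9 - 6*43) = -35356 + (-9 - 258) = -35356 - 267 = -35623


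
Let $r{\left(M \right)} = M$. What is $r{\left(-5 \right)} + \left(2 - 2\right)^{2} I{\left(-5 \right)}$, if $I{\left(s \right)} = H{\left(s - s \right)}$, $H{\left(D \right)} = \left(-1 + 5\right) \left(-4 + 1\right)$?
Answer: $-5$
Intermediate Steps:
$H{\left(D \right)} = -12$ ($H{\left(D \right)} = 4 \left(-3\right) = -12$)
$I{\left(s \right)} = -12$
$r{\left(-5 \right)} + \left(2 - 2\right)^{2} I{\left(-5 \right)} = -5 + \left(2 - 2\right)^{2} \left(-12\right) = -5 + 0^{2} \left(-12\right) = -5 + 0 \left(-12\right) = -5 + 0 = -5$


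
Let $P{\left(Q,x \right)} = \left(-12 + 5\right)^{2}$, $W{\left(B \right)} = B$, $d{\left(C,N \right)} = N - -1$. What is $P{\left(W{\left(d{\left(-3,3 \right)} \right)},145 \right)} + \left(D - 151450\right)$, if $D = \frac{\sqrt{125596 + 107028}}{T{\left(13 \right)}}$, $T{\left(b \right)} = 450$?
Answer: $-151401 + \frac{2 \sqrt{14539}}{225} \approx -1.514 \cdot 10^{5}$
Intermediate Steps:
$d{\left(C,N \right)} = 1 + N$ ($d{\left(C,N \right)} = N + 1 = 1 + N$)
$P{\left(Q,x \right)} = 49$ ($P{\left(Q,x \right)} = \left(-7\right)^{2} = 49$)
$D = \frac{2 \sqrt{14539}}{225}$ ($D = \frac{\sqrt{125596 + 107028}}{450} = \sqrt{232624} \cdot \frac{1}{450} = 4 \sqrt{14539} \cdot \frac{1}{450} = \frac{2 \sqrt{14539}}{225} \approx 1.0718$)
$P{\left(W{\left(d{\left(-3,3 \right)} \right)},145 \right)} + \left(D - 151450\right) = 49 + \left(\frac{2 \sqrt{14539}}{225} - 151450\right) = 49 - \left(151450 - \frac{2 \sqrt{14539}}{225}\right) = -151401 + \frac{2 \sqrt{14539}}{225}$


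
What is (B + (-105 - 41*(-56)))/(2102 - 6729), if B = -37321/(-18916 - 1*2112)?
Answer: -46109669/97296556 ≈ -0.47391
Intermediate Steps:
B = 37321/21028 (B = -37321/(-18916 - 2112) = -37321/(-21028) = -37321*(-1/21028) = 37321/21028 ≈ 1.7748)
(B + (-105 - 41*(-56)))/(2102 - 6729) = (37321/21028 + (-105 - 41*(-56)))/(2102 - 6729) = (37321/21028 + (-105 + 2296))/(-4627) = (37321/21028 + 2191)*(-1/4627) = (46109669/21028)*(-1/4627) = -46109669/97296556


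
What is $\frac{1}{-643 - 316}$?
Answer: $- \frac{1}{959} \approx -0.0010428$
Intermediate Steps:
$\frac{1}{-643 - 316} = \frac{1}{-959} = - \frac{1}{959}$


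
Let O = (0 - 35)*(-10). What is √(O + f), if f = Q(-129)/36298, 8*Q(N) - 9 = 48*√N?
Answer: √(1844562888941 + 871152*I*√129)/72596 ≈ 18.708 + 5.0176e-5*I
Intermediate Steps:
O = 350 (O = -35*(-10) = 350)
Q(N) = 9/8 + 6*√N (Q(N) = 9/8 + (48*√N)/8 = 9/8 + 6*√N)
f = 9/290384 + 3*I*√129/18149 (f = (9/8 + 6*√(-129))/36298 = (9/8 + 6*(I*√129))*(1/36298) = (9/8 + 6*I*√129)*(1/36298) = 9/290384 + 3*I*√129/18149 ≈ 3.0993e-5 + 0.0018774*I)
√(O + f) = √(350 + (9/290384 + 3*I*√129/18149)) = √(101634409/290384 + 3*I*√129/18149)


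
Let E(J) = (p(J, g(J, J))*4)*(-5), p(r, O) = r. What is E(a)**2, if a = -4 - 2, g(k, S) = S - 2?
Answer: 14400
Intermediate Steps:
g(k, S) = -2 + S
a = -6
E(J) = -20*J (E(J) = (J*4)*(-5) = (4*J)*(-5) = -20*J)
E(a)**2 = (-20*(-6))**2 = 120**2 = 14400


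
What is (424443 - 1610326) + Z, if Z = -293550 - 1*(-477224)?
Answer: -1002209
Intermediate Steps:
Z = 183674 (Z = -293550 + 477224 = 183674)
(424443 - 1610326) + Z = (424443 - 1610326) + 183674 = -1185883 + 183674 = -1002209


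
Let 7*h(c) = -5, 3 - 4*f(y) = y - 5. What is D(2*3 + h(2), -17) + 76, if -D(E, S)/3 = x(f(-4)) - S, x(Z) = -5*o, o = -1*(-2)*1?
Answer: 55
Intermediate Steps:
o = 2 (o = 2*1 = 2)
f(y) = 2 - y/4 (f(y) = ¾ - (y - 5)/4 = ¾ - (-5 + y)/4 = ¾ + (5/4 - y/4) = 2 - y/4)
h(c) = -5/7 (h(c) = (⅐)*(-5) = -5/7)
x(Z) = -10 (x(Z) = -5*2 = -10)
D(E, S) = 30 + 3*S (D(E, S) = -3*(-10 - S) = 30 + 3*S)
D(2*3 + h(2), -17) + 76 = (30 + 3*(-17)) + 76 = (30 - 51) + 76 = -21 + 76 = 55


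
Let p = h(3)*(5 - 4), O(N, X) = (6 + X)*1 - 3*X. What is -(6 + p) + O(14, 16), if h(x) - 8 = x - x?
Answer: -40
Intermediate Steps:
h(x) = 8 (h(x) = 8 + (x - x) = 8 + 0 = 8)
O(N, X) = 6 - 2*X (O(N, X) = (6 + X) - 3*X = 6 - 2*X)
p = 8 (p = 8*(5 - 4) = 8*1 = 8)
-(6 + p) + O(14, 16) = -(6 + 8) + (6 - 2*16) = -1*14 + (6 - 32) = -14 - 26 = -40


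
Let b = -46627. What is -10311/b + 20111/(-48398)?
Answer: -8952731/46054154 ≈ -0.19440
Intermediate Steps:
-10311/b + 20111/(-48398) = -10311/(-46627) + 20111/(-48398) = -10311*(-1/46627) + 20111*(-1/48398) = 1473/6661 - 2873/6914 = -8952731/46054154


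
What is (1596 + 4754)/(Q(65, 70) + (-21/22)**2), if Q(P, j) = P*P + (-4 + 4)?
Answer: 3073400/2045341 ≈ 1.5026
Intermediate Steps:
Q(P, j) = P**2 (Q(P, j) = P**2 + 0 = P**2)
(1596 + 4754)/(Q(65, 70) + (-21/22)**2) = (1596 + 4754)/(65**2 + (-21/22)**2) = 6350/(4225 + (-21*1/22)**2) = 6350/(4225 + (-21/22)**2) = 6350/(4225 + 441/484) = 6350/(2045341/484) = 6350*(484/2045341) = 3073400/2045341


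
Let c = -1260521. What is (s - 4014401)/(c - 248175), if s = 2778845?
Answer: 44127/53882 ≈ 0.81896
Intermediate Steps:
(s - 4014401)/(c - 248175) = (2778845 - 4014401)/(-1260521 - 248175) = -1235556/(-1508696) = -1235556*(-1/1508696) = 44127/53882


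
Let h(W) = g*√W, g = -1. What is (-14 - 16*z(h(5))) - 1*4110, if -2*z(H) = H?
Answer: -4124 - 8*√5 ≈ -4141.9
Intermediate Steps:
h(W) = -√W
z(H) = -H/2
(-14 - 16*z(h(5))) - 1*4110 = (-14 - (-8)*(-√5)) - 1*4110 = (-14 - 8*√5) - 4110 = -4124 - 8*√5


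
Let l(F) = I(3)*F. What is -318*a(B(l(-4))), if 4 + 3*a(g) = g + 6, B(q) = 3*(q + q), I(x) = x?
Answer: 7420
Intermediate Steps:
l(F) = 3*F
B(q) = 6*q (B(q) = 3*(2*q) = 6*q)
a(g) = ⅔ + g/3 (a(g) = -4/3 + (g + 6)/3 = -4/3 + (6 + g)/3 = -4/3 + (2 + g/3) = ⅔ + g/3)
-318*a(B(l(-4))) = -318*(⅔ + (6*(3*(-4)))/3) = -318*(⅔ + (6*(-12))/3) = -318*(⅔ + (⅓)*(-72)) = -318*(⅔ - 24) = -318*(-70/3) = 7420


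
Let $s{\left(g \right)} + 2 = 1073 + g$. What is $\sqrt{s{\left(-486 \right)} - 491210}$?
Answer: $25 i \sqrt{785} \approx 700.45 i$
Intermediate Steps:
$s{\left(g \right)} = 1071 + g$ ($s{\left(g \right)} = -2 + \left(1073 + g\right) = 1071 + g$)
$\sqrt{s{\left(-486 \right)} - 491210} = \sqrt{\left(1071 - 486\right) - 491210} = \sqrt{585 - 491210} = \sqrt{-490625} = 25 i \sqrt{785}$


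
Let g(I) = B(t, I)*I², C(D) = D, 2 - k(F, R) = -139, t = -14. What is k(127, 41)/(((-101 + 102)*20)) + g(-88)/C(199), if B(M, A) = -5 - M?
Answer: 1421979/3980 ≈ 357.28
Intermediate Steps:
k(F, R) = 141 (k(F, R) = 2 - 1*(-139) = 2 + 139 = 141)
g(I) = 9*I² (g(I) = (-5 - 1*(-14))*I² = (-5 + 14)*I² = 9*I²)
k(127, 41)/(((-101 + 102)*20)) + g(-88)/C(199) = 141/(((-101 + 102)*20)) + (9*(-88)²)/199 = 141/((1*20)) + (9*7744)*(1/199) = 141/20 + 69696*(1/199) = 141*(1/20) + 69696/199 = 141/20 + 69696/199 = 1421979/3980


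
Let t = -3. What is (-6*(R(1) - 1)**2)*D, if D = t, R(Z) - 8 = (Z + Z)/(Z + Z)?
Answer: 1152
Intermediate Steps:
R(Z) = 9 (R(Z) = 8 + (Z + Z)/(Z + Z) = 8 + (2*Z)/((2*Z)) = 8 + (2*Z)*(1/(2*Z)) = 8 + 1 = 9)
D = -3
(-6*(R(1) - 1)**2)*D = -6*(9 - 1)**2*(-3) = -6*8**2*(-3) = -6*64*(-3) = -384*(-3) = 1152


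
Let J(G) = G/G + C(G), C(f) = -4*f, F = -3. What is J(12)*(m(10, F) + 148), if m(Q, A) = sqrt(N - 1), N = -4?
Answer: -6956 - 47*I*sqrt(5) ≈ -6956.0 - 105.1*I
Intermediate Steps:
m(Q, A) = I*sqrt(5) (m(Q, A) = sqrt(-4 - 1) = sqrt(-5) = I*sqrt(5))
J(G) = 1 - 4*G (J(G) = G/G - 4*G = 1 - 4*G)
J(12)*(m(10, F) + 148) = (1 - 4*12)*(I*sqrt(5) + 148) = (1 - 48)*(148 + I*sqrt(5)) = -47*(148 + I*sqrt(5)) = -6956 - 47*I*sqrt(5)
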